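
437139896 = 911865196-474725300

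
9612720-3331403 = 6281317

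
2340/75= 31 + 1/5=31.20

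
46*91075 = 4189450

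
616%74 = 24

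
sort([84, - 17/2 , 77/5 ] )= [-17/2,77/5, 84 ]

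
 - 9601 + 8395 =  - 1206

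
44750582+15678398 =60428980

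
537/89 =537/89 = 6.03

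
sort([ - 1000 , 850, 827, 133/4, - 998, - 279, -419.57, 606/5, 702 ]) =[ - 1000, - 998,-419.57,-279, 133/4,  606/5,702,827,850] 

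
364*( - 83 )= - 30212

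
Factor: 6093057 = 3^1*43^1*149^1*317^1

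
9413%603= 368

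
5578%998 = 588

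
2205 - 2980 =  - 775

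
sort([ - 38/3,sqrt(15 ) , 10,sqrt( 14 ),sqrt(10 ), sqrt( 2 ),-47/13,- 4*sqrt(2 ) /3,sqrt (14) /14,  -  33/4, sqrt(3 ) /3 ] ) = [- 38/3, - 33/4, -47/13, - 4*sqrt( 2 ) /3,sqrt(14)/14,  sqrt (3 )/3,sqrt(2),sqrt(10),sqrt(14),sqrt( 15 ), 10] 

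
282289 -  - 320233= 602522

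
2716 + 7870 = 10586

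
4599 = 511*9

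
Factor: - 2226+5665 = 3439 = 19^1*181^1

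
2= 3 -1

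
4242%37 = 24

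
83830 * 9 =754470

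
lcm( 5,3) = 15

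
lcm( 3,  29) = 87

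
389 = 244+145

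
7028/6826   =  3514/3413 = 1.03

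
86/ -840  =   - 1 + 377/420 = - 0.10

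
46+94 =140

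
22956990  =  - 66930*( -343 ) 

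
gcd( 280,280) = 280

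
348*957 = 333036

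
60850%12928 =9138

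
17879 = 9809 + 8070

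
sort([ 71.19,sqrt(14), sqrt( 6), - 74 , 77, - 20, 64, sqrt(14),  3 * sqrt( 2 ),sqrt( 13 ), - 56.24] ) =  [-74,-56.24 ,  -  20 , sqrt( 6),sqrt(13 ) , sqrt( 14),sqrt( 14), 3 * sqrt( 2 ), 64,71.19,  77]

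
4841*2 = 9682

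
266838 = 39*6842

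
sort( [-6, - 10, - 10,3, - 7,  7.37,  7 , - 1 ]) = [- 10, - 10,-7, - 6 , - 1, 3 , 7, 7.37]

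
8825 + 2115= 10940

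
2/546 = 1/273 = 0.00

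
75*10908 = 818100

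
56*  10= 560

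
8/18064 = 1/2258 = 0.00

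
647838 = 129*5022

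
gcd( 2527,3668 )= 7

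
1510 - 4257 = - 2747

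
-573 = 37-610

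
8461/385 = 21 +376/385 = 21.98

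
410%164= 82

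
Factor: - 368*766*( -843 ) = 237631584 = 2^5*3^1* 23^1*281^1*383^1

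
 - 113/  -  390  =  113/390 = 0.29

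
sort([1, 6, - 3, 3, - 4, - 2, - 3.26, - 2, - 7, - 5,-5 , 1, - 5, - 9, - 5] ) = [ - 9, - 7 , - 5, - 5, - 5 , - 5,-4, - 3.26, - 3, - 2, - 2, 1,1,3, 6 ] 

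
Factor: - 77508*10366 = -803447928 = - 2^3*3^2 * 71^1*73^1*2153^1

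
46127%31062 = 15065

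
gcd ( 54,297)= 27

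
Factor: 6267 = 3^1*2089^1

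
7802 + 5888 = 13690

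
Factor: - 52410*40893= -2143202130 = -2^1*3^2*5^1*43^1*317^1*1747^1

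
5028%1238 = 76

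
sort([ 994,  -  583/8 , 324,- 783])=[ - 783, -583/8, 324, 994]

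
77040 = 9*8560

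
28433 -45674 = -17241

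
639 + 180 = 819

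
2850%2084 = 766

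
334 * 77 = 25718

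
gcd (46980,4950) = 90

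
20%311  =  20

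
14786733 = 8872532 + 5914201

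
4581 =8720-4139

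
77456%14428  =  5316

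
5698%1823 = 229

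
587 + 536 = 1123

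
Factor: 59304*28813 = 2^3 * 3^1*7^1*353^1*28813^1 = 1708726152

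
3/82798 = 3/82798 = 0.00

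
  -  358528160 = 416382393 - 774910553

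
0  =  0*383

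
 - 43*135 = -5805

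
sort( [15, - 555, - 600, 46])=[ - 600,-555, 15, 46]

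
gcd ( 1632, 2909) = 1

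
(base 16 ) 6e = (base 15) 75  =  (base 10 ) 110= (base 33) 3b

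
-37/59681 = -1 + 1612/1613 = -0.00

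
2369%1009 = 351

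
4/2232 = 1/558 =0.00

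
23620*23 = 543260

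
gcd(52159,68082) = 1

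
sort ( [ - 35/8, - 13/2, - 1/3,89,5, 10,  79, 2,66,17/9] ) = [ - 13/2, - 35/8, - 1/3,17/9,2,5 , 10,66, 79 , 89] 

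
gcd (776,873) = 97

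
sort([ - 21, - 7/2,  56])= [ - 21,-7/2,  56 ] 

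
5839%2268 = 1303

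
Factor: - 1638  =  - 2^1*3^2 * 7^1*13^1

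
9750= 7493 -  - 2257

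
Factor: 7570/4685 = 1514/937 = 2^1*757^1 *937^( - 1 )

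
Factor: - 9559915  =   - 5^1*107^2*167^1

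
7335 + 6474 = 13809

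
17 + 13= 30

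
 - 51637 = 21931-73568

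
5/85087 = 5/85087 = 0.00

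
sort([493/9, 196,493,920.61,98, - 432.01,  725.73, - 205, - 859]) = [ - 859, - 432.01, - 205, 493/9,98, 196, 493,  725.73,920.61 ]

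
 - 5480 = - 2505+-2975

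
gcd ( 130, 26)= 26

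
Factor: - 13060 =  - 2^2*5^1*653^1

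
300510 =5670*53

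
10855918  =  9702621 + 1153297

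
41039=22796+18243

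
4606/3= 1535 + 1/3=1535.33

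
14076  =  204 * 69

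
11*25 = 275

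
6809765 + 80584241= 87394006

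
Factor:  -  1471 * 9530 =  - 2^1*5^1*953^1*1471^1 = - 14018630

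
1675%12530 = 1675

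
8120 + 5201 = 13321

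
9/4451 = 9/4451 =0.00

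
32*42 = 1344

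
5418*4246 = 23004828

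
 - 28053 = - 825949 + 797896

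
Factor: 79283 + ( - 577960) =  - 498677 = - 53^1*97^2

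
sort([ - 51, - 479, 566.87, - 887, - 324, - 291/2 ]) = [ - 887,-479, - 324,-291/2,  -  51, 566.87] 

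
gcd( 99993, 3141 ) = 3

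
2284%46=30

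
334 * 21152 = 7064768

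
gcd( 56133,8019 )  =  8019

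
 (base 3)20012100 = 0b1000110100110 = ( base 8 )10646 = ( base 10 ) 4518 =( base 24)7k6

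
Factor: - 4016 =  - 2^4*251^1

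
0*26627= 0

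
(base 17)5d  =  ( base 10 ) 98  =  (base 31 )35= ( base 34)2u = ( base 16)62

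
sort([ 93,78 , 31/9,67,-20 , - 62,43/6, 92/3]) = [  -  62, - 20,31/9,43/6,92/3, 67,78,93]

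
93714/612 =153 +13/102 =153.13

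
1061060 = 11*96460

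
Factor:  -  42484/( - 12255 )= 2^2*3^( - 1 )*5^ ( - 1 )*13^1 = 52/15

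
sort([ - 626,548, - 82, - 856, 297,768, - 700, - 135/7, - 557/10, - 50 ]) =[ - 856, - 700, -626 , - 82, - 557/10, - 50,-135/7,297,548,768] 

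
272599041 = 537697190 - 265098149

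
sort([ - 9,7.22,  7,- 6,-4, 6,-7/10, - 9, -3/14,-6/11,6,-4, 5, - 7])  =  [ - 9,-9,-7,-6, - 4, - 4,-7/10,-6/11,-3/14,  5,6,6, 7, 7.22]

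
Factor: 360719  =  163^1*2213^1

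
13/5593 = 13/5593 = 0.00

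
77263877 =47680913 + 29582964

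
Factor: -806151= -3^1*19^1*14143^1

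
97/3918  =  97/3918=   0.02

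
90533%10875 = 3533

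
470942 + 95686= 566628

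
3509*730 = 2561570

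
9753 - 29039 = - 19286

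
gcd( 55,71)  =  1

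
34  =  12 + 22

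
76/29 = 76/29=2.62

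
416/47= 8  +  40/47 = 8.85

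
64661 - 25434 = 39227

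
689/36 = 19+5/36= 19.14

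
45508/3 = 15169 + 1/3 = 15169.33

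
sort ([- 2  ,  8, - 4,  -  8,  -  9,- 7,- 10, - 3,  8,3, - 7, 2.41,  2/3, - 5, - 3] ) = [-10, - 9, - 8, - 7, - 7, - 5, - 4, - 3,-3, - 2,2/3, 2.41, 3, 8,8]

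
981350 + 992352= 1973702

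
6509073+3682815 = 10191888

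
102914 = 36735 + 66179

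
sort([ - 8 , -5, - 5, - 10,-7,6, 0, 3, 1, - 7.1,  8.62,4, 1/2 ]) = [  -  10,-8, - 7.1, - 7, - 5,-5, 0, 1/2, 1, 3 , 4, 6,8.62]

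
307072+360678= 667750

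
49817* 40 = 1992680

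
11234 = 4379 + 6855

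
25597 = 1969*13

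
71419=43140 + 28279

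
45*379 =17055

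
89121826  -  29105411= 60016415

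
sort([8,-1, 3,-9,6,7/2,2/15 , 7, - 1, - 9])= [-9, - 9,-1 , - 1,2/15,3,7/2, 6 , 7,8 ] 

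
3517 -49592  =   - 46075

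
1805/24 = 75+5/24 = 75.21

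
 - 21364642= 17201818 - 38566460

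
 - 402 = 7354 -7756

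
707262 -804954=- 97692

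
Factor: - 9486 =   -  2^1*3^2 * 17^1*31^1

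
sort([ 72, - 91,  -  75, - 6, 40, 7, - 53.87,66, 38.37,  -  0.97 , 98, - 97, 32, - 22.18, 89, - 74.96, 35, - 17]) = [ - 97, - 91 ,-75, - 74.96,-53.87, - 22.18,- 17, - 6, - 0.97, 7 , 32, 35, 38.37,40, 66, 72,89 , 98 ] 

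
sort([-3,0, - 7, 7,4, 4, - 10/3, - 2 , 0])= [-7, - 10/3, - 3, - 2, 0,0,4,4, 7]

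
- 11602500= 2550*( - 4550)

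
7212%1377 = 327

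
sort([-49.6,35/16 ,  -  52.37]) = [ - 52.37,- 49.6, 35/16]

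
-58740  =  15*( - 3916)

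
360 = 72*5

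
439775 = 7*62825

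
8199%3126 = 1947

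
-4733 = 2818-7551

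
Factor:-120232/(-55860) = 226/105  =  2^1*3^( - 1)*5^ ( - 1)*7^( - 1 )*113^1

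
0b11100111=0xE7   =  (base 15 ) 106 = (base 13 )14a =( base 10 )231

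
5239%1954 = 1331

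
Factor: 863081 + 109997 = 973078 =2^1*486539^1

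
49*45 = 2205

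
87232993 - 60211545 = 27021448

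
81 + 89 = 170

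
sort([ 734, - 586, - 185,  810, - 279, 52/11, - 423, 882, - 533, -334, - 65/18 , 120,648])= [ - 586, - 533, - 423, - 334 , - 279, - 185, - 65/18,  52/11, 120,648,734,810, 882]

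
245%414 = 245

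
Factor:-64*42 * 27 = -2^7* 3^4  *  7^1=-72576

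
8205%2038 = 53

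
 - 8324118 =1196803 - 9520921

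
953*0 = 0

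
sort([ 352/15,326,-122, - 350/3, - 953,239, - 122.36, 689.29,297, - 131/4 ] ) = [ - 953, - 122.36 , - 122, - 350/3, - 131/4, 352/15, 239,297,326, 689.29 ]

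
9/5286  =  3/1762 =0.00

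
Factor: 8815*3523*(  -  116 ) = -2^2*5^1* 13^1*29^1  *  41^1 * 43^1*271^1 = - 3602408420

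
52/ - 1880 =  - 13/470 = -0.03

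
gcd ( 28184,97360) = 8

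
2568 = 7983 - 5415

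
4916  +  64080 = 68996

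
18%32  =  18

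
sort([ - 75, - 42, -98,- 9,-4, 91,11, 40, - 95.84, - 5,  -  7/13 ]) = [ - 98, - 95.84, - 75 , - 42, - 9, - 5, - 4, - 7/13,  11,40, 91 ]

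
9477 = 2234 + 7243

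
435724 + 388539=824263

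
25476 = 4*6369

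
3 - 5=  - 2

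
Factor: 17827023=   3^1*379^1*15679^1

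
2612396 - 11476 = 2600920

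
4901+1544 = 6445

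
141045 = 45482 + 95563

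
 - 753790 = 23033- 776823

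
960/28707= 320/9569 = 0.03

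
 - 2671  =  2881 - 5552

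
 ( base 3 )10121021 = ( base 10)2626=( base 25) 451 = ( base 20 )6B6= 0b101001000010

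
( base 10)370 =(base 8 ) 562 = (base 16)172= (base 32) bi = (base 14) 1C6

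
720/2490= 24/83 = 0.29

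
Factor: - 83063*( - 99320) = 8249817160 =2^3*5^1*13^1*191^1*83063^1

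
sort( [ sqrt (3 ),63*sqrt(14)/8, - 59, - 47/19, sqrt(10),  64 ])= [ - 59, -47/19,sqrt (3 ), sqrt (10), 63*sqrt (14) /8,64]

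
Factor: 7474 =2^1*37^1*101^1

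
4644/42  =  110 + 4/7 = 110.57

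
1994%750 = 494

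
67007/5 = 13401+2/5 = 13401.40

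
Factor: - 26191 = -11^1*2381^1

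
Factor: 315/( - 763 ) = - 3^2*5^1  *  109^ (  -  1 ) = -  45/109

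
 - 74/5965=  -1 + 5891/5965=-0.01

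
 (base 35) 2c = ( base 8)122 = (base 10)82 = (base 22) 3G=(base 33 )2g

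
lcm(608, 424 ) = 32224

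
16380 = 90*182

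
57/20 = 2 + 17/20=2.85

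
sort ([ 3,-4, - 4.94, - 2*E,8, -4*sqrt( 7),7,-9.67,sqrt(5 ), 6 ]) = [ - 4*sqrt(7), - 9.67, -2*E, - 4.94,- 4, sqrt( 5 ), 3 , 6, 7, 8]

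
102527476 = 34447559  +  68079917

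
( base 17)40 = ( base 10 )68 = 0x44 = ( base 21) 35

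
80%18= 8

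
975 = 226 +749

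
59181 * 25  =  1479525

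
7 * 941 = 6587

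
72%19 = 15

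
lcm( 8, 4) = 8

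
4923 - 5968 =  - 1045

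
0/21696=0 = 0.00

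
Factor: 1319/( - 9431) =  - 1319^1*9431^( - 1)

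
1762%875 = 12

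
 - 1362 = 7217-8579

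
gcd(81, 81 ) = 81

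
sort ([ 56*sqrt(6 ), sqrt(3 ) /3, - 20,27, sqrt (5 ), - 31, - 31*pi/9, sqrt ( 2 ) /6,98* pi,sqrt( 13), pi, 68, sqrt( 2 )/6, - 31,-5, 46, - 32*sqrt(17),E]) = [ - 32 *sqrt(17 ), - 31, - 31, - 20, - 31*pi/9, - 5  ,  sqrt( 2 )/6,sqrt(2 ) /6, sqrt(3)/3,  sqrt( 5), E,pi, sqrt(13),27, 46,68,  56*sqrt(6), 98*pi]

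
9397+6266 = 15663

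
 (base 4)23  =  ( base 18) b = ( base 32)B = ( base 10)11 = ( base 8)13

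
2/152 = 1/76 = 0.01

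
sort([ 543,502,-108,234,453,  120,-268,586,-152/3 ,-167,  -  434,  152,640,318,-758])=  [  -  758,-434,-268,- 167, - 108,-152/3,120, 152, 234,318,453, 502,543,586,  640]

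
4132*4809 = 19870788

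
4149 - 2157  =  1992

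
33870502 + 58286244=92156746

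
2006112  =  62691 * 32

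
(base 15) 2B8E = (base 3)110211122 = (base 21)104e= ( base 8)22217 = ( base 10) 9359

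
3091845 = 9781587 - 6689742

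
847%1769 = 847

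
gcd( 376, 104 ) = 8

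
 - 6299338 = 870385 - 7169723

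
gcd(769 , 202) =1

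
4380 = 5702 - 1322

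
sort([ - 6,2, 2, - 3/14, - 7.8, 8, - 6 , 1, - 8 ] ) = [ - 8,  -  7.8, - 6, - 6,-3/14, 1, 2,2, 8 ] 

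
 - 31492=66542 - 98034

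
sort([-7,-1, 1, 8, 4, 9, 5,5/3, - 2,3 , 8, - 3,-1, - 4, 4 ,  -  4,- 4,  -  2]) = [ - 7,  -  4, - 4,-4,-3,-2, - 2,-1, - 1,1, 5/3,  3 , 4,4, 5,8 , 8, 9] 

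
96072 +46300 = 142372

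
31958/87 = 367 + 1/3 = 367.33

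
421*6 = 2526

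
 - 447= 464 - 911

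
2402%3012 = 2402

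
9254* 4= 37016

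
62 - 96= - 34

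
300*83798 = 25139400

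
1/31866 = 1/31866 = 0.00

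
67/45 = 1 + 22/45=1.49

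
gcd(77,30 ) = 1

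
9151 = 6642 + 2509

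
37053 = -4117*(  -  9 )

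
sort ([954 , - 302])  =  [ - 302,  954]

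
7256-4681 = 2575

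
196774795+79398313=276173108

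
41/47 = 41/47 = 0.87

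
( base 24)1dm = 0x38e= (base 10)910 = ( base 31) tb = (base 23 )1GD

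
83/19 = 4+7/19 = 4.37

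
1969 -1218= 751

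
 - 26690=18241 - 44931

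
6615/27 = 245 = 245.00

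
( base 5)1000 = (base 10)125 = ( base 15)85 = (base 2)1111101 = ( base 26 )4l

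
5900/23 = 5900/23 = 256.52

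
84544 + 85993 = 170537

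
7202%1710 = 362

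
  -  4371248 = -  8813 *496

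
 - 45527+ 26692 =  - 18835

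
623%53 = 40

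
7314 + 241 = 7555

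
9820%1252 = 1056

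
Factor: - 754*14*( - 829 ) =2^2 * 7^1 * 13^1*29^1* 829^1= 8750924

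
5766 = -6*( - 961)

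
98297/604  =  162+449/604 = 162.74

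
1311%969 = 342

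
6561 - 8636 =-2075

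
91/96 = 91/96 = 0.95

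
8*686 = 5488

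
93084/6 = 15514 = 15514.00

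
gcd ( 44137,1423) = 1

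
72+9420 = 9492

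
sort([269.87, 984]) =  [ 269.87,984]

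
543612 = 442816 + 100796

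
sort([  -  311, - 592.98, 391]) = [-592.98, - 311, 391]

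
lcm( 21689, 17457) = 715737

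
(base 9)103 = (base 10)84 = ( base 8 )124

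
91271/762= 119 + 593/762=119.78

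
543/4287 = 181/1429 = 0.13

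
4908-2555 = 2353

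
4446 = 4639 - 193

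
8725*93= 811425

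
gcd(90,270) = 90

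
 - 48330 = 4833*( - 10 )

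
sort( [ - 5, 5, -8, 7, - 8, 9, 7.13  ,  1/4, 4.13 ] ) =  [ - 8, - 8, - 5,1/4, 4.13, 5,7, 7.13, 9 ] 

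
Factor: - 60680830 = - 2^1*5^1 *7^1*866869^1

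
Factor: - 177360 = - 2^4*3^1*5^1*739^1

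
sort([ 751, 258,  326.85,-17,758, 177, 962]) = [ - 17, 177,258,326.85, 751, 758, 962]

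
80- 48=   32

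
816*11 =8976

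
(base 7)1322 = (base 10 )506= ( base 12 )362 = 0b111111010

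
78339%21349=14292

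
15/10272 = 5/3424 = 0.00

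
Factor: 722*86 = 62092 = 2^2*19^2*43^1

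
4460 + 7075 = 11535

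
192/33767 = 192/33767=0.01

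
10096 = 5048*2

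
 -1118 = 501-1619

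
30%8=6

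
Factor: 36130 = 2^1 *5^1*3613^1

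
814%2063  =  814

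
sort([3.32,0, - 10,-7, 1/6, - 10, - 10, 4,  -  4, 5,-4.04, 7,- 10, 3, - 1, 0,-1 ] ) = [-10, - 10, - 10 , - 10,-7 , - 4.04, - 4, - 1, - 1, 0,0,1/6 , 3, 3.32,4 , 5, 7]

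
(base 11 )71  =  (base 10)78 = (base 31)2g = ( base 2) 1001110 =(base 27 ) 2O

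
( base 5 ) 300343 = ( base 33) 8n2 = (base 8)22401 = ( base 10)9473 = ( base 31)9QI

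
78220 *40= 3128800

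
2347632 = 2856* 822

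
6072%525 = 297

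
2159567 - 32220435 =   -  30060868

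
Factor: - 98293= -13^1*7561^1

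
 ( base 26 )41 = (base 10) 105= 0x69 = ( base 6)253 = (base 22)4h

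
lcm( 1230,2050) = 6150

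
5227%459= 178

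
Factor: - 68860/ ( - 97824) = 2^( - 3) * 3^( - 1 )*5^1*11^1 * 313^1* 1019^( - 1) =17215/24456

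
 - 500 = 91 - 591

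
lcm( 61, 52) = 3172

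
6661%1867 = 1060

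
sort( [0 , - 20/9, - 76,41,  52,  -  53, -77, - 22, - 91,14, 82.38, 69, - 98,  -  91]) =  [ - 98, - 91, - 91, - 77,- 76, - 53, - 22, - 20/9,0, 14 , 41,52,69,82.38]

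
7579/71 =106+53/71 = 106.75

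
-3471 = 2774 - 6245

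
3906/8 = 1953/4  =  488.25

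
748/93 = 748/93 = 8.04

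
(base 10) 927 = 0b1110011111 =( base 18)2F9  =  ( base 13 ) 564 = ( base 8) 1637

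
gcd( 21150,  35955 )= 2115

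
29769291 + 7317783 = 37087074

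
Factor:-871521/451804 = -2^(-2)*3^1 * 7^1*47^1*883^1*112951^(-1) 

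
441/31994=441/31994 =0.01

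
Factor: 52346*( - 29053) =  - 2^1*7^1*17^1*1709^1* 3739^1 = - 1520808338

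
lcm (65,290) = 3770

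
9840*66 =649440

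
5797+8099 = 13896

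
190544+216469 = 407013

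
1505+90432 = 91937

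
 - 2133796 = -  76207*28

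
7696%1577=1388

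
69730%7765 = 7610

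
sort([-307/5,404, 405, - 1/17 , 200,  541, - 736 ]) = [ - 736,  -  307/5,- 1/17, 200, 404, 405, 541]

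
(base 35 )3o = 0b10000001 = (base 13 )9C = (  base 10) 129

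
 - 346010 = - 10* 34601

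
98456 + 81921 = 180377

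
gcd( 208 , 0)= 208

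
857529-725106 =132423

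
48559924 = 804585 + 47755339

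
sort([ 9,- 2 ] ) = [  -  2, 9] 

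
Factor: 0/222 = 0^1  =  0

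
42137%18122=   5893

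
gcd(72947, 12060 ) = 1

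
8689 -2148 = 6541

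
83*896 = 74368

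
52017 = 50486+1531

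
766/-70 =-383/35 =-10.94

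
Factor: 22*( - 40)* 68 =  - 2^6*5^1 * 11^1*17^1 = - 59840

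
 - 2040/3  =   - 680=   - 680.00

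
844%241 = 121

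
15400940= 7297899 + 8103041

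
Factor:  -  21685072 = - 2^4*43^2*733^1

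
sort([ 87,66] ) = [ 66,87 ] 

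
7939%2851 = 2237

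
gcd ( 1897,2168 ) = 271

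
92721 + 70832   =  163553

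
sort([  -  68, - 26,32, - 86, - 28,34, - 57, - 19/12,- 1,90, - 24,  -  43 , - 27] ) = [ - 86, - 68, - 57, - 43 , - 28,-27, - 26, - 24, - 19/12,  -  1, 32,34, 90]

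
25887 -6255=19632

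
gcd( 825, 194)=1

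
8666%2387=1505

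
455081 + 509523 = 964604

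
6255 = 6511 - 256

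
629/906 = 629/906 = 0.69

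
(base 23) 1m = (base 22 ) 21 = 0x2d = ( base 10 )45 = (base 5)140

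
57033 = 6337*9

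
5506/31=5506/31  =  177.61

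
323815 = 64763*5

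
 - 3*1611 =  - 4833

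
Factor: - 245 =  - 5^1*7^2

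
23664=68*348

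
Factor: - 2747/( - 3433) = 41^1*67^1*3433^( - 1)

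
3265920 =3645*896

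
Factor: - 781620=-2^2*3^1 * 5^1*7^1 * 1861^1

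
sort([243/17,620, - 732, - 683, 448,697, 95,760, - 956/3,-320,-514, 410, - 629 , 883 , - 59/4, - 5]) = [ - 732, - 683, - 629, - 514,-320, - 956/3,-59/4,- 5, 243/17, 95,410,448,620, 697 , 760,883 ] 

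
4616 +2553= 7169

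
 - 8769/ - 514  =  8769/514  =  17.06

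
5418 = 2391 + 3027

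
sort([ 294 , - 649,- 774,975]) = [ - 774, - 649,294 , 975] 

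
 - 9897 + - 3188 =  - 13085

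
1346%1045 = 301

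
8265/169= 48 + 153/169 = 48.91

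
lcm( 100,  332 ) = 8300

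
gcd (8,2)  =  2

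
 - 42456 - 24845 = - 67301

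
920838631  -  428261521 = 492577110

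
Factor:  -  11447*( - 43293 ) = 3^1*11447^1*14431^1 =495574971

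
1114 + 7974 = 9088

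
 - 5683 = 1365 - 7048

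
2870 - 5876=-3006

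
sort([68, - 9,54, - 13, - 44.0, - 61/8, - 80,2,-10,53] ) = [ - 80, - 44.0, - 13, - 10,-9, - 61/8, 2,53, 54, 68]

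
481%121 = 118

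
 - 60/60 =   -  1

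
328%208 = 120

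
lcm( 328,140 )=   11480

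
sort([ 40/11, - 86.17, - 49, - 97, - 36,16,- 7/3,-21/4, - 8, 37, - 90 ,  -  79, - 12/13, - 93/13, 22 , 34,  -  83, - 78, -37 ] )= [ - 97,- 90, -86.17, - 83, - 79,-78, - 49,  -  37, - 36,- 8,-93/13, - 21/4,  -  7/3, -12/13, 40/11  ,  16,22, 34  ,  37]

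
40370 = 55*734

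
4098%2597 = 1501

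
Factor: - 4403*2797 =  - 7^1*17^1*37^1*2797^1 = - 12315191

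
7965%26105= 7965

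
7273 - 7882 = - 609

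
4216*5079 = 21413064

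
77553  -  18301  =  59252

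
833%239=116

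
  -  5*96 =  - 480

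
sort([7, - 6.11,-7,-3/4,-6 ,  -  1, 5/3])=[ - 7,-6.11, - 6 ,-1, - 3/4, 5/3, 7 ] 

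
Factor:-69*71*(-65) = 3^1* 5^1 * 13^1*23^1*71^1= 318435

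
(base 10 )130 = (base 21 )64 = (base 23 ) 5F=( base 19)6g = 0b10000010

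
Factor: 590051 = 7^1*11^1*79^1*97^1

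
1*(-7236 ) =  - 7236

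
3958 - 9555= -5597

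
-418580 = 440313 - 858893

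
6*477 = 2862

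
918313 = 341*2693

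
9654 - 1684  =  7970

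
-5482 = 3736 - 9218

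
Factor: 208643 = 37^1*5639^1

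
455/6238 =455/6238 = 0.07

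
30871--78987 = 109858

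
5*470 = 2350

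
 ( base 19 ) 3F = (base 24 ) 30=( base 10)72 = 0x48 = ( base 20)3C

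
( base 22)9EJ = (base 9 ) 6373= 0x124B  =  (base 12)2863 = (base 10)4683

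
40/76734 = 20/38367 = 0.00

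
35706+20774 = 56480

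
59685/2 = 59685/2 = 29842.50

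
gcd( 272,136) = 136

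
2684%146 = 56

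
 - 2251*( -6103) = 13737853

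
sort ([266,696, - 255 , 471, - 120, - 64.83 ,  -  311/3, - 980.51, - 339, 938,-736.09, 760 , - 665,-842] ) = [-980.51, - 842,-736.09, - 665, - 339, - 255,-120, - 311/3, - 64.83,266 , 471, 696, 760, 938] 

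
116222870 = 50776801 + 65446069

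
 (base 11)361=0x1ae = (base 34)CM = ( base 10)430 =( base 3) 120221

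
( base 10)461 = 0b111001101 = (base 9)562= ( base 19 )155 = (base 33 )DW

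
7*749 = 5243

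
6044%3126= 2918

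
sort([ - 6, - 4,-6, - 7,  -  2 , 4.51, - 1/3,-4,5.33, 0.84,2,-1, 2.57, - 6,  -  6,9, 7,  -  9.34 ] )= [- 9.34, - 7 , - 6, - 6, - 6, - 6, - 4, - 4,-2, - 1, -1/3,0.84, 2,2.57,4.51,5.33,7, 9 ]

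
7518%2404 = 306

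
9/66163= 9/66163 = 0.00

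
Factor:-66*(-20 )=2^3 * 3^1 * 5^1*11^1 = 1320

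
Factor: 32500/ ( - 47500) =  - 13/19 = - 13^1*19^( - 1)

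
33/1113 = 11/371  =  0.03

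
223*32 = 7136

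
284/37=7+25/37 = 7.68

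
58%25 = 8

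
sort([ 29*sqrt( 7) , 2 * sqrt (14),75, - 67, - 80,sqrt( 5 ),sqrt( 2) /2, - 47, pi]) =[ - 80, - 67, - 47,sqrt(2) /2, sqrt(5 ),pi,2 * sqrt( 14), 75,29* sqrt(7)]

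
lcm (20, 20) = 20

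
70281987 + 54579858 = 124861845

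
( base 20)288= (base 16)3C8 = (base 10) 968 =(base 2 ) 1111001000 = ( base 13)596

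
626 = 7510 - 6884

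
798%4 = 2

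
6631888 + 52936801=59568689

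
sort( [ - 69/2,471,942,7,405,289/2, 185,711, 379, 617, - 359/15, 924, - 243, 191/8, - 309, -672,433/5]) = [ - 672,  -  309,-243,-69/2, - 359/15,  7,191/8 , 433/5,289/2, 185,379 , 405,471, 617,711,924, 942]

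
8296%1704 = 1480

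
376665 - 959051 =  - 582386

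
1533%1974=1533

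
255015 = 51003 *5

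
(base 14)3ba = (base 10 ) 752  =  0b1011110000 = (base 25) 152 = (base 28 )QO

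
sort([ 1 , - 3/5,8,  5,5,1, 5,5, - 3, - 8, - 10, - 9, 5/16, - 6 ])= [ - 10, - 9, - 8 , - 6 , - 3, - 3/5,5/16,1 , 1,5 , 5, 5,5, 8]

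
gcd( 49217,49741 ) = 1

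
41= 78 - 37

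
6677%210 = 167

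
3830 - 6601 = -2771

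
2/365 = 2/365 = 0.01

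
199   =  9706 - 9507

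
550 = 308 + 242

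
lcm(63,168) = 504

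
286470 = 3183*90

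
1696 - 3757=- 2061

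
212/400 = 53/100  =  0.53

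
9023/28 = 1289/4 = 322.25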